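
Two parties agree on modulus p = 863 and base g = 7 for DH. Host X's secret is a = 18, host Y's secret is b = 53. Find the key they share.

660

Host X sends A = g^a mod p = 7^18 mod 863.
7^1 ≡ 7 (mod 863)
7^2 = (7^1)^2 ≡ 7^2 = 49 ≡ 49 (mod 863)
7^4 = (7^2)^2 ≡ 49^2 = 2401 ≡ 675 (mod 863)
7^8 = (7^4)^2 ≡ 675^2 = 455625 ≡ 824 (mod 863)
7^16 = (7^8)^2 ≡ 824^2 = 678976 ≡ 658 (mod 863)
7^18 = 7^16 · 7^2 ≡ 658 · 49 ≡ 311 (mod 863).
So A = 311. Host Y then computes K = A^b mod p = 311^53 mod 863.
311^1 ≡ 311 (mod 863)
311^2 = (311^1)^2 ≡ 311^2 = 96721 ≡ 65 (mod 863)
311^4 = (311^2)^2 ≡ 65^2 = 4225 ≡ 773 (mod 863)
311^8 = (311^4)^2 ≡ 773^2 = 597529 ≡ 333 (mod 863)
311^16 = (311^8)^2 ≡ 333^2 = 110889 ≡ 425 (mod 863)
311^32 = (311^16)^2 ≡ 425^2 = 180625 ≡ 258 (mod 863)
311^53 = 311^32 · 311^16 · 311^4 · 311^1 ≡ 258 · 425 · 773 · 311 ≡ 660 (mod 863).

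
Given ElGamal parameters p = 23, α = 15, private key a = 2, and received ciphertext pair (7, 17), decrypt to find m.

21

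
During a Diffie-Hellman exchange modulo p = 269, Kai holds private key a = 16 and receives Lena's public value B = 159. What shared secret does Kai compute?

37

Shared key K = 159^16 mod 269.
159^1 ≡ 159 (mod 269)
159^2 = (159^1)^2 ≡ 159^2 = 25281 ≡ 264 (mod 269)
159^4 = (159^2)^2 ≡ 264^2 = 69696 ≡ 25 (mod 269)
159^8 = (159^4)^2 ≡ 25^2 = 625 ≡ 87 (mod 269)
159^16 = (159^8)^2 ≡ 87^2 = 7569 ≡ 37 (mod 269)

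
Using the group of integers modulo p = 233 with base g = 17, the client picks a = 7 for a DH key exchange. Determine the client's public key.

Public value = 17^7 (mod 233).
17^1 ≡ 17 (mod 233)
17^2 = (17^1)^2 ≡ 17^2 = 289 ≡ 56 (mod 233)
17^4 = (17^2)^2 ≡ 56^2 = 3136 ≡ 107 (mod 233)
17^7 = 17^4 · 17^2 · 17^1 ≡ 107 · 56 · 17 ≡ 43 (mod 233).

43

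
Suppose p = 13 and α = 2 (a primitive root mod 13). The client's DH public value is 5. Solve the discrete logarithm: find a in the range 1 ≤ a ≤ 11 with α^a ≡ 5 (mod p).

Try successive powers of 2 modulo 13:
2^1 ≡ 2
2^2 ≡ 4
2^3 ≡ 8
2^4 ≡ 3
2^5 ≡ 6
2^6 ≡ 12
2^7 ≡ 11
2^8 ≡ 9
2^9 ≡ 5
Found: a = 9.

9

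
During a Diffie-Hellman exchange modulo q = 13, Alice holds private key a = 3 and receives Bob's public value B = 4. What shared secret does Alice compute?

Shared key K = 4^3 mod 13.
4^1 ≡ 4 (mod 13)
4^2 = (4^1)^2 ≡ 4^2 = 16 ≡ 3 (mod 13)
4^3 = 4^2 · 4^1 ≡ 3 · 4 ≡ 12 (mod 13).

12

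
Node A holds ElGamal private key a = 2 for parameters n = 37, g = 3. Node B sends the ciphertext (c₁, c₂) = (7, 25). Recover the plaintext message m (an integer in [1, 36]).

36

Shared mask s = c₁^a mod n = 7^2 mod 37.
7^1 ≡ 7 (mod 37)
7^2 = (7^1)^2 ≡ 7^2 = 49 ≡ 12 (mod 37)
So s = 12; s⁻¹ ≡ 34 (mod 37).
m = c₂ · s⁻¹ mod 37 = 25 · 34 mod 37 = 36.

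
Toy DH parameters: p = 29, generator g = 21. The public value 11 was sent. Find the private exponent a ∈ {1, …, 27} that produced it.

Try successive powers of 21 modulo 29:
21^1 ≡ 21
21^2 ≡ 6
21^3 ≡ 10
21^4 ≡ 7
21^5 ≡ 2
21^6 ≡ 13
21^7 ≡ 12
21^8 ≡ 20
21^9 ≡ 14
21^10 ≡ 4
21^11 ≡ 26
21^12 ≡ 24
21^13 ≡ 11
Found: a = 13.

13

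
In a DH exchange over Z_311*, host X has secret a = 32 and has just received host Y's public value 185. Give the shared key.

Shared key K = 185^32 mod 311.
185^1 ≡ 185 (mod 311)
185^2 = (185^1)^2 ≡ 185^2 = 34225 ≡ 15 (mod 311)
185^4 = (185^2)^2 ≡ 15^2 = 225 ≡ 225 (mod 311)
185^8 = (185^4)^2 ≡ 225^2 = 50625 ≡ 243 (mod 311)
185^16 = (185^8)^2 ≡ 243^2 = 59049 ≡ 270 (mod 311)
185^32 = (185^16)^2 ≡ 270^2 = 72900 ≡ 126 (mod 311)

126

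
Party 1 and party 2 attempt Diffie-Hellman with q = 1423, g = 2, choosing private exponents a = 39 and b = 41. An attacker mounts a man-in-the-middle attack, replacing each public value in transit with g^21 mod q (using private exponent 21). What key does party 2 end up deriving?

Party 2 receives an attacker's public value M = 2^21 mod 1423 instead of the honest one.
2^1 ≡ 2 (mod 1423)
2^2 = (2^1)^2 ≡ 2^2 = 4 ≡ 4 (mod 1423)
2^4 = (2^2)^2 ≡ 4^2 = 16 ≡ 16 (mod 1423)
2^8 = (2^4)^2 ≡ 16^2 = 256 ≡ 256 (mod 1423)
2^16 = (2^8)^2 ≡ 256^2 = 65536 ≡ 78 (mod 1423)
2^21 = 2^16 · 2^4 · 2^1 ≡ 78 · 16 · 2 ≡ 1073 (mod 1423).
So M = 1073. Party 2 computes K = M^41 mod 1423.
1073^1 ≡ 1073 (mod 1423)
1073^2 = (1073^1)^2 ≡ 1073^2 = 1151329 ≡ 122 (mod 1423)
1073^4 = (1073^2)^2 ≡ 122^2 = 14884 ≡ 654 (mod 1423)
1073^8 = (1073^4)^2 ≡ 654^2 = 427716 ≡ 816 (mod 1423)
1073^16 = (1073^8)^2 ≡ 816^2 = 665856 ≡ 1315 (mod 1423)
1073^32 = (1073^16)^2 ≡ 1315^2 = 1729225 ≡ 280 (mod 1423)
1073^41 = 1073^32 · 1073^8 · 1073^1 ≡ 280 · 816 · 1073 ≡ 331 (mod 1423).

331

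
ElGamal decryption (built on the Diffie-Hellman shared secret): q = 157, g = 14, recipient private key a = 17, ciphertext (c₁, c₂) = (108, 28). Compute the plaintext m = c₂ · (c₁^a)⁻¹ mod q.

149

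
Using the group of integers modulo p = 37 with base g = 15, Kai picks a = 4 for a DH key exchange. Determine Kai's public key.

9

Public value = 15^4 mod 37.
15^1 ≡ 15 (mod 37)
15^2 = (15^1)^2 ≡ 15^2 = 225 ≡ 3 (mod 37)
15^4 = (15^2)^2 ≡ 3^2 = 9 ≡ 9 (mod 37)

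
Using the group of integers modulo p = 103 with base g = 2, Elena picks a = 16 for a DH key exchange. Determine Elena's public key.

28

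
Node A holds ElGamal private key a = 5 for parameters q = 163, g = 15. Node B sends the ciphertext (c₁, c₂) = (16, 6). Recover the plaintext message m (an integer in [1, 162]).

161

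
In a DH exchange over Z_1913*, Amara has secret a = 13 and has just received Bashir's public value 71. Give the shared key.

752

Shared key K = 71^13 mod 1913.
71^1 ≡ 71 (mod 1913)
71^2 = (71^1)^2 ≡ 71^2 = 5041 ≡ 1215 (mod 1913)
71^4 = (71^2)^2 ≡ 1215^2 = 1476225 ≡ 1302 (mod 1913)
71^8 = (71^4)^2 ≡ 1302^2 = 1695204 ≡ 286 (mod 1913)
71^13 = 71^8 · 71^4 · 71^1 ≡ 286 · 1302 · 71 ≡ 752 (mod 1913).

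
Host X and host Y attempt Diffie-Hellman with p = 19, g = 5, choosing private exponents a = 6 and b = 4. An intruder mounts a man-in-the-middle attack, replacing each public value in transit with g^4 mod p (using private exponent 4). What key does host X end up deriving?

7

Host X receives an intruder's public value M = 5^4 mod 19 instead of the honest one.
5^1 ≡ 5 (mod 19)
5^2 = (5^1)^2 ≡ 5^2 = 25 ≡ 6 (mod 19)
5^4 = (5^2)^2 ≡ 6^2 = 36 ≡ 17 (mod 19)
So M = 17. Host X computes K = M^6 mod 19.
17^1 ≡ 17 (mod 19)
17^2 = (17^1)^2 ≡ 17^2 = 289 ≡ 4 (mod 19)
17^4 = (17^2)^2 ≡ 4^2 = 16 ≡ 16 (mod 19)
17^6 = 17^4 · 17^2 ≡ 16 · 4 ≡ 7 (mod 19).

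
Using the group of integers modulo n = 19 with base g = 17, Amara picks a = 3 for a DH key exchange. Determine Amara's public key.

11

Public value = 17^3 mod 19.
17^1 ≡ 17 (mod 19)
17^2 = (17^1)^2 ≡ 17^2 = 289 ≡ 4 (mod 19)
17^3 = 17^2 · 17^1 ≡ 4 · 17 ≡ 11 (mod 19).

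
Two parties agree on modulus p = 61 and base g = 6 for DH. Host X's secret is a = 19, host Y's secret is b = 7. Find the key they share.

59

Host X sends A = g^a mod p = 6^19 mod 61.
6^1 ≡ 6 (mod 61)
6^2 = (6^1)^2 ≡ 6^2 = 36 ≡ 36 (mod 61)
6^4 = (6^2)^2 ≡ 36^2 = 1296 ≡ 15 (mod 61)
6^8 = (6^4)^2 ≡ 15^2 = 225 ≡ 42 (mod 61)
6^16 = (6^8)^2 ≡ 42^2 = 1764 ≡ 56 (mod 61)
6^19 = 6^16 · 6^2 · 6^1 ≡ 56 · 36 · 6 ≡ 18 (mod 61).
So A = 18. Host Y then computes K = A^b mod p = 18^7 mod 61.
18^1 ≡ 18 (mod 61)
18^2 = (18^1)^2 ≡ 18^2 = 324 ≡ 19 (mod 61)
18^4 = (18^2)^2 ≡ 19^2 = 361 ≡ 56 (mod 61)
18^7 = 18^4 · 18^2 · 18^1 ≡ 56 · 19 · 18 ≡ 59 (mod 61).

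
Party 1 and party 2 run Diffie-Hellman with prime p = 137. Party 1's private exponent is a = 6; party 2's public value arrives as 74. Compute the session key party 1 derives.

Shared key K = 74^6 mod 137.
74^1 ≡ 74 (mod 137)
74^2 = (74^1)^2 ≡ 74^2 = 5476 ≡ 133 (mod 137)
74^4 = (74^2)^2 ≡ 133^2 = 17689 ≡ 16 (mod 137)
74^6 = 74^4 · 74^2 ≡ 16 · 133 ≡ 73 (mod 137).

73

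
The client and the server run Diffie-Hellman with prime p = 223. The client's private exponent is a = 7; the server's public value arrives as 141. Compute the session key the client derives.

Shared key K = 141^7 mod 223.
141^1 ≡ 141 (mod 223)
141^2 = (141^1)^2 ≡ 141^2 = 19881 ≡ 34 (mod 223)
141^4 = (141^2)^2 ≡ 34^2 = 1156 ≡ 41 (mod 223)
141^7 = 141^4 · 141^2 · 141^1 ≡ 41 · 34 · 141 ≡ 91 (mod 223).

91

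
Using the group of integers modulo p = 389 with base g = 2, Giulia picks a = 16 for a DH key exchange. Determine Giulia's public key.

184

Public value = 2^16 mod 389.
2^1 ≡ 2 (mod 389)
2^2 = (2^1)^2 ≡ 2^2 = 4 ≡ 4 (mod 389)
2^4 = (2^2)^2 ≡ 4^2 = 16 ≡ 16 (mod 389)
2^8 = (2^4)^2 ≡ 16^2 = 256 ≡ 256 (mod 389)
2^16 = (2^8)^2 ≡ 256^2 = 65536 ≡ 184 (mod 389)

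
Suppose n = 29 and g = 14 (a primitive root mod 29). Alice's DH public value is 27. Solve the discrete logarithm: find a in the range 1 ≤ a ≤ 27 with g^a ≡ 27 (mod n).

27

Try successive powers of 14 modulo 29:
14^1 ≡ 14
14^2 ≡ 22
14^3 ≡ 18
14^4 ≡ 20
14^5 ≡ 19
14^6 ≡ 5
14^7 ≡ 12
14^8 ≡ 23
14^9 ≡ 3
14^10 ≡ 13
14^11 ≡ 8
14^12 ≡ 25
14^13 ≡ 2
14^14 ≡ 28
14^15 ≡ 15
14^16 ≡ 7
14^17 ≡ 11
14^18 ≡ 9
14^19 ≡ 10
14^20 ≡ 24
14^21 ≡ 17
14^22 ≡ 6
14^23 ≡ 26
14^24 ≡ 16
14^25 ≡ 21
14^26 ≡ 4
14^27 ≡ 27
Found: a = 27.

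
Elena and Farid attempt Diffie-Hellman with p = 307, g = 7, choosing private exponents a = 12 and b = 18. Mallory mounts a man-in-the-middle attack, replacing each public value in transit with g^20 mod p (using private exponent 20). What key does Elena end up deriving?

Elena receives Mallory's public value M = 7^20 mod 307 instead of the honest one.
7^1 ≡ 7 (mod 307)
7^2 = (7^1)^2 ≡ 7^2 = 49 ≡ 49 (mod 307)
7^4 = (7^2)^2 ≡ 49^2 = 2401 ≡ 252 (mod 307)
7^8 = (7^4)^2 ≡ 252^2 = 63504 ≡ 262 (mod 307)
7^16 = (7^8)^2 ≡ 262^2 = 68644 ≡ 183 (mod 307)
7^20 = 7^16 · 7^4 ≡ 183 · 252 ≡ 66 (mod 307).
So M = 66. Elena computes K = M^12 mod 307.
66^1 ≡ 66 (mod 307)
66^2 = (66^1)^2 ≡ 66^2 = 4356 ≡ 58 (mod 307)
66^4 = (66^2)^2 ≡ 58^2 = 3364 ≡ 294 (mod 307)
66^8 = (66^4)^2 ≡ 294^2 = 86436 ≡ 169 (mod 307)
66^12 = 66^8 · 66^4 ≡ 169 · 294 ≡ 259 (mod 307).

259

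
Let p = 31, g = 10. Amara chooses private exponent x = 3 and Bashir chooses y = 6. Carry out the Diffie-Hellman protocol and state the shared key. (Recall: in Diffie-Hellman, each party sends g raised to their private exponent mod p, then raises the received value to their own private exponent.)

8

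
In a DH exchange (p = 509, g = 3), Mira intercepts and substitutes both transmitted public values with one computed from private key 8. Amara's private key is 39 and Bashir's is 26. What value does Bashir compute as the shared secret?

429

Bashir receives Mira's public value M = 3^8 mod 509 instead of the honest one.
3^1 ≡ 3 (mod 509)
3^2 = (3^1)^2 ≡ 3^2 = 9 ≡ 9 (mod 509)
3^4 = (3^2)^2 ≡ 9^2 = 81 ≡ 81 (mod 509)
3^8 = (3^4)^2 ≡ 81^2 = 6561 ≡ 453 (mod 509)
So M = 453. Bashir computes K = M^26 mod 509.
453^1 ≡ 453 (mod 509)
453^2 = (453^1)^2 ≡ 453^2 = 205209 ≡ 82 (mod 509)
453^4 = (453^2)^2 ≡ 82^2 = 6724 ≡ 107 (mod 509)
453^8 = (453^4)^2 ≡ 107^2 = 11449 ≡ 251 (mod 509)
453^16 = (453^8)^2 ≡ 251^2 = 63001 ≡ 394 (mod 509)
453^26 = 453^16 · 453^8 · 453^2 ≡ 394 · 251 · 82 ≡ 429 (mod 509).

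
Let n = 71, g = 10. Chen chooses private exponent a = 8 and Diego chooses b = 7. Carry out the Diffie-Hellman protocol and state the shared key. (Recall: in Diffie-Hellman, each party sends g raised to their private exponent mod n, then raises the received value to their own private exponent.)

Diego sends B = g^b mod n = 10^7 mod 71.
10^1 ≡ 10 (mod 71)
10^2 = (10^1)^2 ≡ 10^2 = 100 ≡ 29 (mod 71)
10^4 = (10^2)^2 ≡ 29^2 = 841 ≡ 60 (mod 71)
10^7 = 10^4 · 10^2 · 10^1 ≡ 60 · 29 · 10 ≡ 5 (mod 71).
So B = 5. Chen then computes K = B^a mod n = 5^8 mod 71.
5^1 ≡ 5 (mod 71)
5^2 = (5^1)^2 ≡ 5^2 = 25 ≡ 25 (mod 71)
5^4 = (5^2)^2 ≡ 25^2 = 625 ≡ 57 (mod 71)
5^8 = (5^4)^2 ≡ 57^2 = 3249 ≡ 54 (mod 71)

54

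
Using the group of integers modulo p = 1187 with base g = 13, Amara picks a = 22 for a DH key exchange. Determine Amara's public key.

Public value = 13^{22} \pmod{1187}.
13^1 ≡ 13 (mod 1187)
13^2 = (13^1)^2 ≡ 13^2 = 169 ≡ 169 (mod 1187)
13^4 = (13^2)^2 ≡ 169^2 = 28561 ≡ 73 (mod 1187)
13^8 = (13^4)^2 ≡ 73^2 = 5329 ≡ 581 (mod 1187)
13^16 = (13^8)^2 ≡ 581^2 = 337561 ≡ 453 (mod 1187)
13^22 = 13^16 · 13^4 · 13^2 ≡ 453 · 73 · 169 ≡ 265 (mod 1187).

265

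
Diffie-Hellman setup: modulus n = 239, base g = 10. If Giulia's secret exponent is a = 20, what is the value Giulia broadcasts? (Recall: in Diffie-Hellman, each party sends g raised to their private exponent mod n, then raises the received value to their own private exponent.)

24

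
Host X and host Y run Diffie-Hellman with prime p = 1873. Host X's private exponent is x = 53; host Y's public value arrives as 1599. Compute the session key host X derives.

457

Shared key K = 1599^53 mod 1873.
1599^1 ≡ 1599 (mod 1873)
1599^2 = (1599^1)^2 ≡ 1599^2 = 2556801 ≡ 156 (mod 1873)
1599^4 = (1599^2)^2 ≡ 156^2 = 24336 ≡ 1860 (mod 1873)
1599^8 = (1599^4)^2 ≡ 1860^2 = 3459600 ≡ 169 (mod 1873)
1599^16 = (1599^8)^2 ≡ 169^2 = 28561 ≡ 466 (mod 1873)
1599^32 = (1599^16)^2 ≡ 466^2 = 217156 ≡ 1761 (mod 1873)
1599^53 = 1599^32 · 1599^16 · 1599^4 · 1599^1 ≡ 1761 · 466 · 1860 · 1599 ≡ 457 (mod 1873).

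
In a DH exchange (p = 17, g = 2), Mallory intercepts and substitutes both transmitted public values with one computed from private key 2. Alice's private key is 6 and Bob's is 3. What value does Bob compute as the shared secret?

13

Bob receives Mallory's public value M = 2^2 mod 17 instead of the honest one.
2^1 ≡ 2 (mod 17)
2^2 = (2^1)^2 ≡ 2^2 = 4 ≡ 4 (mod 17)
So M = 4. Bob computes K = M^3 mod 17.
4^1 ≡ 4 (mod 17)
4^2 = (4^1)^2 ≡ 4^2 = 16 ≡ 16 (mod 17)
4^3 = 4^2 · 4^1 ≡ 16 · 4 ≡ 13 (mod 17).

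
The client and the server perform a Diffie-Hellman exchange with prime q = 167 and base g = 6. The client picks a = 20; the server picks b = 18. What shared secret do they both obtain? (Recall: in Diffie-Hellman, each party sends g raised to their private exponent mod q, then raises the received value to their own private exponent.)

The server sends B = g^b mod q = 6^18 mod 167.
6^1 ≡ 6 (mod 167)
6^2 = (6^1)^2 ≡ 6^2 = 36 ≡ 36 (mod 167)
6^4 = (6^2)^2 ≡ 36^2 = 1296 ≡ 127 (mod 167)
6^8 = (6^4)^2 ≡ 127^2 = 16129 ≡ 97 (mod 167)
6^16 = (6^8)^2 ≡ 97^2 = 9409 ≡ 57 (mod 167)
6^18 = 6^16 · 6^2 ≡ 57 · 36 ≡ 48 (mod 167).
So B = 48. The client then computes K = B^a mod q = 48^20 mod 167.
48^1 ≡ 48 (mod 167)
48^2 = (48^1)^2 ≡ 48^2 = 2304 ≡ 133 (mod 167)
48^4 = (48^2)^2 ≡ 133^2 = 17689 ≡ 154 (mod 167)
48^8 = (48^4)^2 ≡ 154^2 = 23716 ≡ 2 (mod 167)
48^16 = (48^8)^2 ≡ 2^2 = 4 ≡ 4 (mod 167)
48^20 = 48^16 · 48^4 ≡ 4 · 154 ≡ 115 (mod 167).

115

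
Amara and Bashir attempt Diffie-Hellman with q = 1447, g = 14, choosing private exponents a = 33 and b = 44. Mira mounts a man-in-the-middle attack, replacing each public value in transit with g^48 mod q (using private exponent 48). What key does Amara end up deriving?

Amara receives Mira's public value M = 14^48 mod 1447 instead of the honest one.
14^1 ≡ 14 (mod 1447)
14^2 = (14^1)^2 ≡ 14^2 = 196 ≡ 196 (mod 1447)
14^4 = (14^2)^2 ≡ 196^2 = 38416 ≡ 794 (mod 1447)
14^8 = (14^4)^2 ≡ 794^2 = 630436 ≡ 991 (mod 1447)
14^16 = (14^8)^2 ≡ 991^2 = 982081 ≡ 1015 (mod 1447)
14^32 = (14^16)^2 ≡ 1015^2 = 1030225 ≡ 1408 (mod 1447)
14^48 = 14^32 · 14^16 ≡ 1408 · 1015 ≡ 931 (mod 1447).
So M = 931. Amara computes K = M^33 mod 1447.
931^1 ≡ 931 (mod 1447)
931^2 = (931^1)^2 ≡ 931^2 = 866761 ≡ 8 (mod 1447)
931^4 = (931^2)^2 ≡ 8^2 = 64 ≡ 64 (mod 1447)
931^8 = (931^4)^2 ≡ 64^2 = 4096 ≡ 1202 (mod 1447)
931^16 = (931^8)^2 ≡ 1202^2 = 1444804 ≡ 698 (mod 1447)
931^32 = (931^16)^2 ≡ 698^2 = 487204 ≡ 1012 (mod 1447)
931^33 = 931^32 · 931^1 ≡ 1012 · 931 ≡ 175 (mod 1447).

175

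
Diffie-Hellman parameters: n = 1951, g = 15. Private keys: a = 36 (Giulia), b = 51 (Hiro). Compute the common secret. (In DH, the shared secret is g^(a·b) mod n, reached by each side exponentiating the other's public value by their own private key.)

Giulia sends A = g^a mod n = 15^36 mod 1951.
15^1 ≡ 15 (mod 1951)
15^2 = (15^1)^2 ≡ 15^2 = 225 ≡ 225 (mod 1951)
15^4 = (15^2)^2 ≡ 225^2 = 50625 ≡ 1850 (mod 1951)
15^8 = (15^4)^2 ≡ 1850^2 = 3422500 ≡ 446 (mod 1951)
15^16 = (15^8)^2 ≡ 446^2 = 198916 ≡ 1865 (mod 1951)
15^32 = (15^16)^2 ≡ 1865^2 = 3478225 ≡ 1543 (mod 1951)
15^36 = 15^32 · 15^4 ≡ 1543 · 1850 ≡ 237 (mod 1951).
So A = 237. Hiro then computes K = A^b mod n = 237^51 mod 1951.
237^1 ≡ 237 (mod 1951)
237^2 = (237^1)^2 ≡ 237^2 = 56169 ≡ 1541 (mod 1951)
237^4 = (237^2)^2 ≡ 1541^2 = 2374681 ≡ 314 (mod 1951)
237^8 = (237^4)^2 ≡ 314^2 = 98596 ≡ 1046 (mod 1951)
237^16 = (237^8)^2 ≡ 1046^2 = 1094116 ≡ 1556 (mod 1951)
237^32 = (237^16)^2 ≡ 1556^2 = 2421136 ≡ 1896 (mod 1951)
237^51 = 237^32 · 237^16 · 237^2 · 237^1 ≡ 1896 · 1556 · 1541 · 237 ≡ 819 (mod 1951).

819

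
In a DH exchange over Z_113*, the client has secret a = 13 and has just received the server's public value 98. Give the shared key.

Shared key K = 98^13 mod 113.
98^1 ≡ 98 (mod 113)
98^2 = (98^1)^2 ≡ 98^2 = 9604 ≡ 112 (mod 113)
98^4 = (98^2)^2 ≡ 112^2 = 12544 ≡ 1 (mod 113)
98^8 = (98^4)^2 ≡ 1^2 = 1 ≡ 1 (mod 113)
98^13 = 98^8 · 98^4 · 98^1 ≡ 1 · 1 · 98 ≡ 98 (mod 113).

98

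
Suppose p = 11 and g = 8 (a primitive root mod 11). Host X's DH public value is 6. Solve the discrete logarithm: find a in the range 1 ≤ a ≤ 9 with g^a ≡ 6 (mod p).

3

Try successive powers of 8 modulo 11:
8^1 ≡ 8
8^2 ≡ 9
8^3 ≡ 6
Found: a = 3.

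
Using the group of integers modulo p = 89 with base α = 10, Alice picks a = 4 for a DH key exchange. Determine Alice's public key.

Public value = 10^4 mod 89.
10^1 ≡ 10 (mod 89)
10^2 = (10^1)^2 ≡ 10^2 = 100 ≡ 11 (mod 89)
10^4 = (10^2)^2 ≡ 11^2 = 121 ≡ 32 (mod 89)

32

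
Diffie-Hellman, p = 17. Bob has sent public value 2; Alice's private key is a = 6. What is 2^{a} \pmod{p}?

Shared key K = 2^6 mod 17.
2^1 ≡ 2 (mod 17)
2^2 = (2^1)^2 ≡ 2^2 = 4 ≡ 4 (mod 17)
2^4 = (2^2)^2 ≡ 4^2 = 16 ≡ 16 (mod 17)
2^6 = 2^4 · 2^2 ≡ 16 · 4 ≡ 13 (mod 17).

13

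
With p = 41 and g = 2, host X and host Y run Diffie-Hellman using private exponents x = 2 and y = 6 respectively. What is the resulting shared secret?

Host Y sends B = g^y mod p = 2^6 mod 41.
2^1 ≡ 2 (mod 41)
2^2 = (2^1)^2 ≡ 2^2 = 4 ≡ 4 (mod 41)
2^4 = (2^2)^2 ≡ 4^2 = 16 ≡ 16 (mod 41)
2^6 = 2^4 · 2^2 ≡ 16 · 4 ≡ 23 (mod 41).
So B = 23. Host X then computes K = B^x mod p = 23^2 mod 41.
23^1 ≡ 23 (mod 41)
23^2 = (23^1)^2 ≡ 23^2 = 529 ≡ 37 (mod 41)

37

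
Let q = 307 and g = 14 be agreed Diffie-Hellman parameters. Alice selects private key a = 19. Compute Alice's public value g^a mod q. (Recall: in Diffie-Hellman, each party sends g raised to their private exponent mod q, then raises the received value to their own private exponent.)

236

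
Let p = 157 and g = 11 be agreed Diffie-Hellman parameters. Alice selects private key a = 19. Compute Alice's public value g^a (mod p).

147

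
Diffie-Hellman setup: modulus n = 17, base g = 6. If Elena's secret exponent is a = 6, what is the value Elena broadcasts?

8

Public value = 6^6 mod 17.
6^1 ≡ 6 (mod 17)
6^2 = (6^1)^2 ≡ 6^2 = 36 ≡ 2 (mod 17)
6^4 = (6^2)^2 ≡ 2^2 = 4 ≡ 4 (mod 17)
6^6 = 6^4 · 6^2 ≡ 4 · 2 ≡ 8 (mod 17).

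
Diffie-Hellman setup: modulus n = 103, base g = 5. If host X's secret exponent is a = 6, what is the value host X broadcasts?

Public value = 5^6 mod 103.
5^1 ≡ 5 (mod 103)
5^2 = (5^1)^2 ≡ 5^2 = 25 ≡ 25 (mod 103)
5^4 = (5^2)^2 ≡ 25^2 = 625 ≡ 7 (mod 103)
5^6 = 5^4 · 5^2 ≡ 7 · 25 ≡ 72 (mod 103).

72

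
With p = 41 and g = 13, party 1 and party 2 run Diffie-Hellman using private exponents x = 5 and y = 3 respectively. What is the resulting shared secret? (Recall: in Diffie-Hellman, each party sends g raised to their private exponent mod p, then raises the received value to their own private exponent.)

Party 2 sends B = g^y mod p = 13^3 mod 41.
13^1 ≡ 13 (mod 41)
13^2 = (13^1)^2 ≡ 13^2 = 169 ≡ 5 (mod 41)
13^3 = 13^2 · 13^1 ≡ 5 · 13 ≡ 24 (mod 41).
So B = 24. Party 1 then computes K = B^x mod p = 24^5 mod 41.
24^1 ≡ 24 (mod 41)
24^2 = (24^1)^2 ≡ 24^2 = 576 ≡ 2 (mod 41)
24^4 = (24^2)^2 ≡ 2^2 = 4 ≡ 4 (mod 41)
24^5 = 24^4 · 24^1 ≡ 4 · 24 ≡ 14 (mod 41).

14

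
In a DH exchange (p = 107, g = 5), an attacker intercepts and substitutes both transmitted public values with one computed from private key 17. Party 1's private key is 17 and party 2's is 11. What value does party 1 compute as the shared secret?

Party 1 receives an attacker's public value M = 5^17 mod 107 instead of the honest one.
5^1 ≡ 5 (mod 107)
5^2 = (5^1)^2 ≡ 5^2 = 25 ≡ 25 (mod 107)
5^4 = (5^2)^2 ≡ 25^2 = 625 ≡ 90 (mod 107)
5^8 = (5^4)^2 ≡ 90^2 = 8100 ≡ 75 (mod 107)
5^16 = (5^8)^2 ≡ 75^2 = 5625 ≡ 61 (mod 107)
5^17 = 5^16 · 5^1 ≡ 61 · 5 ≡ 91 (mod 107).
So M = 91. Party 1 computes K = M^17 mod 107.
91^1 ≡ 91 (mod 107)
91^2 = (91^1)^2 ≡ 91^2 = 8281 ≡ 42 (mod 107)
91^4 = (91^2)^2 ≡ 42^2 = 1764 ≡ 52 (mod 107)
91^8 = (91^4)^2 ≡ 52^2 = 2704 ≡ 29 (mod 107)
91^16 = (91^8)^2 ≡ 29^2 = 841 ≡ 92 (mod 107)
91^17 = 91^16 · 91^1 ≡ 92 · 91 ≡ 26 (mod 107).

26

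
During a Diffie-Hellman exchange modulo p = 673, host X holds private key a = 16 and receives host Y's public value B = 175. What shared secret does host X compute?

223

Shared key K = 175^16 mod 673.
175^1 ≡ 175 (mod 673)
175^2 = (175^1)^2 ≡ 175^2 = 30625 ≡ 340 (mod 673)
175^4 = (175^2)^2 ≡ 340^2 = 115600 ≡ 517 (mod 673)
175^8 = (175^4)^2 ≡ 517^2 = 267289 ≡ 108 (mod 673)
175^16 = (175^8)^2 ≡ 108^2 = 11664 ≡ 223 (mod 673)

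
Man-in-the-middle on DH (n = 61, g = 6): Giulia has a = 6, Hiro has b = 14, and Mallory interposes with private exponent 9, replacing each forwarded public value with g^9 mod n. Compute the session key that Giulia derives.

27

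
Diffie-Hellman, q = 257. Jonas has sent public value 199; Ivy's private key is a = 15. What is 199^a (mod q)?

133

Shared key K = 199^15 mod 257.
199^1 ≡ 199 (mod 257)
199^2 = (199^1)^2 ≡ 199^2 = 39601 ≡ 23 (mod 257)
199^4 = (199^2)^2 ≡ 23^2 = 529 ≡ 15 (mod 257)
199^8 = (199^4)^2 ≡ 15^2 = 225 ≡ 225 (mod 257)
199^15 = 199^8 · 199^4 · 199^2 · 199^1 ≡ 225 · 15 · 23 · 199 ≡ 133 (mod 257).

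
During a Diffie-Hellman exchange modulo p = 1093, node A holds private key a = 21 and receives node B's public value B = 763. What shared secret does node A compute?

298

Shared key K = 763^21 mod 1093.
763^1 ≡ 763 (mod 1093)
763^2 = (763^1)^2 ≡ 763^2 = 582169 ≡ 693 (mod 1093)
763^4 = (763^2)^2 ≡ 693^2 = 480249 ≡ 422 (mod 1093)
763^8 = (763^4)^2 ≡ 422^2 = 178084 ≡ 1018 (mod 1093)
763^16 = (763^8)^2 ≡ 1018^2 = 1036324 ≡ 160 (mod 1093)
763^21 = 763^16 · 763^4 · 763^1 ≡ 160 · 422 · 763 ≡ 298 (mod 1093).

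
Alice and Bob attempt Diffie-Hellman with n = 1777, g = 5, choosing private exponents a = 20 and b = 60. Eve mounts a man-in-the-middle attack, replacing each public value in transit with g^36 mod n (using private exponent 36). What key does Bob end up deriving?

Bob receives Eve's public value M = 5^36 mod 1777 instead of the honest one.
5^1 ≡ 5 (mod 1777)
5^2 = (5^1)^2 ≡ 5^2 = 25 ≡ 25 (mod 1777)
5^4 = (5^2)^2 ≡ 25^2 = 625 ≡ 625 (mod 1777)
5^8 = (5^4)^2 ≡ 625^2 = 390625 ≡ 1462 (mod 1777)
5^16 = (5^8)^2 ≡ 1462^2 = 2137444 ≡ 1490 (mod 1777)
5^32 = (5^16)^2 ≡ 1490^2 = 2220100 ≡ 627 (mod 1777)
5^36 = 5^32 · 5^4 ≡ 627 · 625 ≡ 935 (mod 1777).
So M = 935. Bob computes K = M^60 mod 1777.
935^1 ≡ 935 (mod 1777)
935^2 = (935^1)^2 ≡ 935^2 = 874225 ≡ 1718 (mod 1777)
935^4 = (935^2)^2 ≡ 1718^2 = 2951524 ≡ 1704 (mod 1777)
935^8 = (935^4)^2 ≡ 1704^2 = 2903616 ≡ 1775 (mod 1777)
935^16 = (935^8)^2 ≡ 1775^2 = 3150625 ≡ 4 (mod 1777)
935^32 = (935^16)^2 ≡ 4^2 = 16 ≡ 16 (mod 1777)
935^60 = 935^32 · 935^16 · 935^8 · 935^4 ≡ 16 · 4 · 1775 · 1704 ≡ 459 (mod 1777).

459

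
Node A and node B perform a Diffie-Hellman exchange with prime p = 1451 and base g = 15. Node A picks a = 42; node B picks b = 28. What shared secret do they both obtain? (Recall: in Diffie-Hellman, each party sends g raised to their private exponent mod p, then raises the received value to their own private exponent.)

1298

Node B sends B = g^b mod p = 15^28 mod 1451.
15^1 ≡ 15 (mod 1451)
15^2 = (15^1)^2 ≡ 15^2 = 225 ≡ 225 (mod 1451)
15^4 = (15^2)^2 ≡ 225^2 = 50625 ≡ 1291 (mod 1451)
15^8 = (15^4)^2 ≡ 1291^2 = 1666681 ≡ 933 (mod 1451)
15^16 = (15^8)^2 ≡ 933^2 = 870489 ≡ 1340 (mod 1451)
15^28 = 15^16 · 15^8 · 15^4 ≡ 1340 · 933 · 1291 ≡ 1111 (mod 1451).
So B = 1111. Node A then computes K = B^a mod p = 1111^42 mod 1451.
1111^1 ≡ 1111 (mod 1451)
1111^2 = (1111^1)^2 ≡ 1111^2 = 1234321 ≡ 971 (mod 1451)
1111^4 = (1111^2)^2 ≡ 971^2 = 942841 ≡ 1142 (mod 1451)
1111^8 = (1111^4)^2 ≡ 1142^2 = 1304164 ≡ 1166 (mod 1451)
1111^16 = (1111^8)^2 ≡ 1166^2 = 1359556 ≡ 1420 (mod 1451)
1111^32 = (1111^16)^2 ≡ 1420^2 = 2016400 ≡ 961 (mod 1451)
1111^42 = 1111^32 · 1111^8 · 1111^2 ≡ 961 · 1166 · 971 ≡ 1298 (mod 1451).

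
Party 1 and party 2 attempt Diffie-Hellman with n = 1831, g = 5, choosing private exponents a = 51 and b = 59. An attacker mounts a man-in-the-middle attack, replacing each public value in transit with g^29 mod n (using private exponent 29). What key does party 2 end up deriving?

727

Party 2 receives an attacker's public value M = 5^29 mod 1831 instead of the honest one.
5^1 ≡ 5 (mod 1831)
5^2 = (5^1)^2 ≡ 5^2 = 25 ≡ 25 (mod 1831)
5^4 = (5^2)^2 ≡ 25^2 = 625 ≡ 625 (mod 1831)
5^8 = (5^4)^2 ≡ 625^2 = 390625 ≡ 622 (mod 1831)
5^16 = (5^8)^2 ≡ 622^2 = 386884 ≡ 543 (mod 1831)
5^29 = 5^16 · 5^8 · 5^4 · 5^1 ≡ 543 · 622 · 625 · 5 ≡ 103 (mod 1831).
So M = 103. Party 2 computes K = M^59 mod 1831.
103^1 ≡ 103 (mod 1831)
103^2 = (103^1)^2 ≡ 103^2 = 10609 ≡ 1454 (mod 1831)
103^4 = (103^2)^2 ≡ 1454^2 = 2114116 ≡ 1142 (mod 1831)
103^8 = (103^4)^2 ≡ 1142^2 = 1304164 ≡ 492 (mod 1831)
103^16 = (103^8)^2 ≡ 492^2 = 242064 ≡ 372 (mod 1831)
103^32 = (103^16)^2 ≡ 372^2 = 138384 ≡ 1059 (mod 1831)
103^59 = 103^32 · 103^16 · 103^8 · 103^2 · 103^1 ≡ 1059 · 372 · 492 · 1454 · 103 ≡ 727 (mod 1831).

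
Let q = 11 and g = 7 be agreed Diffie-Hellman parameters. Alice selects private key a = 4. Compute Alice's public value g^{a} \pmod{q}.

Public value = 7^{4} \pmod{11}.
7^1 ≡ 7 (mod 11)
7^2 = (7^1)^2 ≡ 7^2 = 49 ≡ 5 (mod 11)
7^4 = (7^2)^2 ≡ 5^2 = 25 ≡ 3 (mod 11)

3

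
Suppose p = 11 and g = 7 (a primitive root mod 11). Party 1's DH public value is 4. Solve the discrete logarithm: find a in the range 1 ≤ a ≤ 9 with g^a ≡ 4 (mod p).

6

Try successive powers of 7 modulo 11:
7^1 ≡ 7
7^2 ≡ 5
7^3 ≡ 2
7^4 ≡ 3
7^5 ≡ 10
7^6 ≡ 4
Found: a = 6.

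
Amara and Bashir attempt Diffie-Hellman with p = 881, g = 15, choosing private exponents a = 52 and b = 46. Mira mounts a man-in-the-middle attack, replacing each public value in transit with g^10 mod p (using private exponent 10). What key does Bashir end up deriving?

178

Bashir receives Mira's public value M = 15^10 mod 881 instead of the honest one.
15^1 ≡ 15 (mod 881)
15^2 = (15^1)^2 ≡ 15^2 = 225 ≡ 225 (mod 881)
15^4 = (15^2)^2 ≡ 225^2 = 50625 ≡ 408 (mod 881)
15^8 = (15^4)^2 ≡ 408^2 = 166464 ≡ 836 (mod 881)
15^10 = 15^8 · 15^2 ≡ 836 · 225 ≡ 447 (mod 881).
So M = 447. Bashir computes K = M^46 mod 881.
447^1 ≡ 447 (mod 881)
447^2 = (447^1)^2 ≡ 447^2 = 199809 ≡ 703 (mod 881)
447^4 = (447^2)^2 ≡ 703^2 = 494209 ≡ 849 (mod 881)
447^8 = (447^4)^2 ≡ 849^2 = 720801 ≡ 143 (mod 881)
447^16 = (447^8)^2 ≡ 143^2 = 20449 ≡ 186 (mod 881)
447^32 = (447^16)^2 ≡ 186^2 = 34596 ≡ 237 (mod 881)
447^46 = 447^32 · 447^8 · 447^4 · 447^2 ≡ 237 · 143 · 849 · 703 ≡ 178 (mod 881).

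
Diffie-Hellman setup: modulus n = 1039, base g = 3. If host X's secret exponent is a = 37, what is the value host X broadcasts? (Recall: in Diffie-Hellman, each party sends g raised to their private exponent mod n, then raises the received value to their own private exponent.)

163

Public value = 3^37 mod 1039.
3^1 ≡ 3 (mod 1039)
3^2 = (3^1)^2 ≡ 3^2 = 9 ≡ 9 (mod 1039)
3^4 = (3^2)^2 ≡ 9^2 = 81 ≡ 81 (mod 1039)
3^8 = (3^4)^2 ≡ 81^2 = 6561 ≡ 327 (mod 1039)
3^16 = (3^8)^2 ≡ 327^2 = 106929 ≡ 951 (mod 1039)
3^32 = (3^16)^2 ≡ 951^2 = 904401 ≡ 471 (mod 1039)
3^37 = 3^32 · 3^4 · 3^1 ≡ 471 · 81 · 3 ≡ 163 (mod 1039).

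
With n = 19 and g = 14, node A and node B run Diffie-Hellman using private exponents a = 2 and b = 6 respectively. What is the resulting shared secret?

11

Node B sends B = g^b mod n = 14^6 mod 19.
14^1 ≡ 14 (mod 19)
14^2 = (14^1)^2 ≡ 14^2 = 196 ≡ 6 (mod 19)
14^4 = (14^2)^2 ≡ 6^2 = 36 ≡ 17 (mod 19)
14^6 = 14^4 · 14^2 ≡ 17 · 6 ≡ 7 (mod 19).
So B = 7. Node A then computes K = B^a mod n = 7^2 mod 19.
7^1 ≡ 7 (mod 19)
7^2 = (7^1)^2 ≡ 7^2 = 49 ≡ 11 (mod 19)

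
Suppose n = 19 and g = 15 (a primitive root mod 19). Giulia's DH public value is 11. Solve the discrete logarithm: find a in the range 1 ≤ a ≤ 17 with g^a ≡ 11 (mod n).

6

Try successive powers of 15 modulo 19:
15^1 ≡ 15
15^2 ≡ 16
15^3 ≡ 12
15^4 ≡ 9
15^5 ≡ 2
15^6 ≡ 11
Found: a = 6.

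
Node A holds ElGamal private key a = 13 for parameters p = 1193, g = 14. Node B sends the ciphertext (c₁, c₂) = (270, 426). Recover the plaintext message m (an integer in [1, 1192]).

1147

Shared mask s = c₁^a mod p = 270^13 mod 1193.
270^1 ≡ 270 (mod 1193)
270^2 = (270^1)^2 ≡ 270^2 = 72900 ≡ 127 (mod 1193)
270^4 = (270^2)^2 ≡ 127^2 = 16129 ≡ 620 (mod 1193)
270^8 = (270^4)^2 ≡ 620^2 = 384400 ≡ 254 (mod 1193)
270^13 = 270^8 · 270^4 · 270^1 ≡ 254 · 620 · 270 ≡ 1080 (mod 1193).
So s = 1080; s⁻¹ ≡ 644 (mod 1193).
m = c₂ · s⁻¹ mod 1193 = 426 · 644 mod 1193 = 1147.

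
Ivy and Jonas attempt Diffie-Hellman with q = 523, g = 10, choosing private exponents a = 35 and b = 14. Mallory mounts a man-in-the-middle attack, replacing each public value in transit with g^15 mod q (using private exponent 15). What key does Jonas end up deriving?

303

Jonas receives Mallory's public value M = 10^15 mod 523 instead of the honest one.
10^1 ≡ 10 (mod 523)
10^2 = (10^1)^2 ≡ 10^2 = 100 ≡ 100 (mod 523)
10^4 = (10^2)^2 ≡ 100^2 = 10000 ≡ 63 (mod 523)
10^8 = (10^4)^2 ≡ 63^2 = 3969 ≡ 308 (mod 523)
10^15 = 10^8 · 10^4 · 10^2 · 10^1 ≡ 308 · 63 · 100 · 10 ≡ 177 (mod 523).
So M = 177. Jonas computes K = M^14 mod 523.
177^1 ≡ 177 (mod 523)
177^2 = (177^1)^2 ≡ 177^2 = 31329 ≡ 472 (mod 523)
177^4 = (177^2)^2 ≡ 472^2 = 222784 ≡ 509 (mod 523)
177^8 = (177^4)^2 ≡ 509^2 = 259081 ≡ 196 (mod 523)
177^14 = 177^8 · 177^4 · 177^2 ≡ 196 · 509 · 472 ≡ 303 (mod 523).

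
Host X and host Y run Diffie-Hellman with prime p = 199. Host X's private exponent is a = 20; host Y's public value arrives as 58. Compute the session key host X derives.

Shared key K = 58^20 mod 199.
58^1 ≡ 58 (mod 199)
58^2 = (58^1)^2 ≡ 58^2 = 3364 ≡ 180 (mod 199)
58^4 = (58^2)^2 ≡ 180^2 = 32400 ≡ 162 (mod 199)
58^8 = (58^4)^2 ≡ 162^2 = 26244 ≡ 175 (mod 199)
58^16 = (58^8)^2 ≡ 175^2 = 30625 ≡ 178 (mod 199)
58^20 = 58^16 · 58^4 ≡ 178 · 162 ≡ 180 (mod 199).

180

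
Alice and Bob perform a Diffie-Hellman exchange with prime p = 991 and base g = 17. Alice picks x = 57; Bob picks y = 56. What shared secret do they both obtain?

Alice sends A = g^x mod p = 17^57 mod 991.
17^1 ≡ 17 (mod 991)
17^2 = (17^1)^2 ≡ 17^2 = 289 ≡ 289 (mod 991)
17^4 = (17^2)^2 ≡ 289^2 = 83521 ≡ 277 (mod 991)
17^8 = (17^4)^2 ≡ 277^2 = 76729 ≡ 422 (mod 991)
17^16 = (17^8)^2 ≡ 422^2 = 178084 ≡ 695 (mod 991)
17^32 = (17^16)^2 ≡ 695^2 = 483025 ≡ 408 (mod 991)
17^57 = 17^32 · 17^16 · 17^8 · 17^1 ≡ 408 · 695 · 422 · 17 ≡ 46 (mod 991).
So A = 46. Bob then computes K = A^y mod p = 46^56 mod 991.
46^1 ≡ 46 (mod 991)
46^2 = (46^1)^2 ≡ 46^2 = 2116 ≡ 134 (mod 991)
46^4 = (46^2)^2 ≡ 134^2 = 17956 ≡ 118 (mod 991)
46^8 = (46^4)^2 ≡ 118^2 = 13924 ≡ 50 (mod 991)
46^16 = (46^8)^2 ≡ 50^2 = 2500 ≡ 518 (mod 991)
46^32 = (46^16)^2 ≡ 518^2 = 268324 ≡ 754 (mod 991)
46^56 = 46^32 · 46^16 · 46^8 ≡ 754 · 518 · 50 ≡ 945 (mod 991).

945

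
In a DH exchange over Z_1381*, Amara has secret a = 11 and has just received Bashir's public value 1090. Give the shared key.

Shared key K = 1090^11 mod 1381.
1090^1 ≡ 1090 (mod 1381)
1090^2 = (1090^1)^2 ≡ 1090^2 = 1188100 ≡ 440 (mod 1381)
1090^4 = (1090^2)^2 ≡ 440^2 = 193600 ≡ 260 (mod 1381)
1090^8 = (1090^4)^2 ≡ 260^2 = 67600 ≡ 1312 (mod 1381)
1090^11 = 1090^8 · 1090^2 · 1090^1 ≡ 1312 · 440 · 1090 ≡ 503 (mod 1381).

503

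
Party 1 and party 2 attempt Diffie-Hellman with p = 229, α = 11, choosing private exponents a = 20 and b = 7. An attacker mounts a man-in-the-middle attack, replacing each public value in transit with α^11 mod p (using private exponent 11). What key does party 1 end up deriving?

Party 1 receives an attacker's public value M = 11^11 mod 229 instead of the honest one.
11^1 ≡ 11 (mod 229)
11^2 = (11^1)^2 ≡ 11^2 = 121 ≡ 121 (mod 229)
11^4 = (11^2)^2 ≡ 121^2 = 14641 ≡ 214 (mod 229)
11^8 = (11^4)^2 ≡ 214^2 = 45796 ≡ 225 (mod 229)
11^11 = 11^8 · 11^2 · 11^1 ≡ 225 · 121 · 11 ≡ 172 (mod 229).
So M = 172. Party 1 computes K = M^20 mod 229.
172^1 ≡ 172 (mod 229)
172^2 = (172^1)^2 ≡ 172^2 = 29584 ≡ 43 (mod 229)
172^4 = (172^2)^2 ≡ 43^2 = 1849 ≡ 17 (mod 229)
172^8 = (172^4)^2 ≡ 17^2 = 289 ≡ 60 (mod 229)
172^16 = (172^8)^2 ≡ 60^2 = 3600 ≡ 165 (mod 229)
172^20 = 172^16 · 172^4 ≡ 165 · 17 ≡ 57 (mod 229).

57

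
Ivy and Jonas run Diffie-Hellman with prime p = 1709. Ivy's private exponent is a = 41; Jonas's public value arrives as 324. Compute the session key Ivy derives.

439

Shared key K = 324^41 mod 1709.
324^1 ≡ 324 (mod 1709)
324^2 = (324^1)^2 ≡ 324^2 = 104976 ≡ 727 (mod 1709)
324^4 = (324^2)^2 ≡ 727^2 = 528529 ≡ 448 (mod 1709)
324^8 = (324^4)^2 ≡ 448^2 = 200704 ≡ 751 (mod 1709)
324^16 = (324^8)^2 ≡ 751^2 = 564001 ≡ 31 (mod 1709)
324^32 = (324^16)^2 ≡ 31^2 = 961 ≡ 961 (mod 1709)
324^41 = 324^32 · 324^8 · 324^1 ≡ 961 · 751 · 324 ≡ 439 (mod 1709).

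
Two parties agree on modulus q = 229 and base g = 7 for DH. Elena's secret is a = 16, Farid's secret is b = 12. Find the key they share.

Farid sends B = g^b mod q = 7^12 mod 229.
7^1 ≡ 7 (mod 229)
7^2 = (7^1)^2 ≡ 7^2 = 49 ≡ 49 (mod 229)
7^4 = (7^2)^2 ≡ 49^2 = 2401 ≡ 111 (mod 229)
7^8 = (7^4)^2 ≡ 111^2 = 12321 ≡ 184 (mod 229)
7^12 = 7^8 · 7^4 ≡ 184 · 111 ≡ 43 (mod 229).
So B = 43. Elena then computes K = B^a mod q = 43^16 mod 229.
43^1 ≡ 43 (mod 229)
43^2 = (43^1)^2 ≡ 43^2 = 1849 ≡ 17 (mod 229)
43^4 = (43^2)^2 ≡ 17^2 = 289 ≡ 60 (mod 229)
43^8 = (43^4)^2 ≡ 60^2 = 3600 ≡ 165 (mod 229)
43^16 = (43^8)^2 ≡ 165^2 = 27225 ≡ 203 (mod 229)

203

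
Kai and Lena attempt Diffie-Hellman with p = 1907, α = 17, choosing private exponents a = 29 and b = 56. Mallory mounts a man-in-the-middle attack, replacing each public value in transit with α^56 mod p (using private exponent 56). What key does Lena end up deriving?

Lena receives Mallory's public value M = 17^56 mod 1907 instead of the honest one.
17^1 ≡ 17 (mod 1907)
17^2 = (17^1)^2 ≡ 17^2 = 289 ≡ 289 (mod 1907)
17^4 = (17^2)^2 ≡ 289^2 = 83521 ≡ 1520 (mod 1907)
17^8 = (17^4)^2 ≡ 1520^2 = 2310400 ≡ 1023 (mod 1907)
17^16 = (17^8)^2 ≡ 1023^2 = 1046529 ≡ 1493 (mod 1907)
17^32 = (17^16)^2 ≡ 1493^2 = 2229049 ≡ 1673 (mod 1907)
17^56 = 17^32 · 17^16 · 17^8 ≡ 1673 · 1493 · 1023 ≡ 1172 (mod 1907).
So M = 1172. Lena computes K = M^56 mod 1907.
1172^1 ≡ 1172 (mod 1907)
1172^2 = (1172^1)^2 ≡ 1172^2 = 1373584 ≡ 544 (mod 1907)
1172^4 = (1172^2)^2 ≡ 544^2 = 295936 ≡ 351 (mod 1907)
1172^8 = (1172^4)^2 ≡ 351^2 = 123201 ≡ 1153 (mod 1907)
1172^16 = (1172^8)^2 ≡ 1153^2 = 1329409 ≡ 230 (mod 1907)
1172^32 = (1172^16)^2 ≡ 230^2 = 52900 ≡ 1411 (mod 1907)
1172^56 = 1172^32 · 1172^16 · 1172^8 ≡ 1411 · 230 · 1153 ≡ 1085 (mod 1907).

1085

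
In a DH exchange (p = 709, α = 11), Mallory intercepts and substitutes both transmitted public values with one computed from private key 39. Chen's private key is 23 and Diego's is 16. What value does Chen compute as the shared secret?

Chen receives Mallory's public value M = 11^39 mod 709 instead of the honest one.
11^1 ≡ 11 (mod 709)
11^2 = (11^1)^2 ≡ 11^2 = 121 ≡ 121 (mod 709)
11^4 = (11^2)^2 ≡ 121^2 = 14641 ≡ 461 (mod 709)
11^8 = (11^4)^2 ≡ 461^2 = 212521 ≡ 530 (mod 709)
11^16 = (11^8)^2 ≡ 530^2 = 280900 ≡ 136 (mod 709)
11^32 = (11^16)^2 ≡ 136^2 = 18496 ≡ 62 (mod 709)
11^39 = 11^32 · 11^4 · 11^2 · 11^1 ≡ 62 · 461 · 121 · 11 ≡ 538 (mod 709).
So M = 538. Chen computes K = M^23 mod 709.
538^1 ≡ 538 (mod 709)
538^2 = (538^1)^2 ≡ 538^2 = 289444 ≡ 172 (mod 709)
538^4 = (538^2)^2 ≡ 172^2 = 29584 ≡ 515 (mod 709)
538^8 = (538^4)^2 ≡ 515^2 = 265225 ≡ 59 (mod 709)
538^16 = (538^8)^2 ≡ 59^2 = 3481 ≡ 645 (mod 709)
538^23 = 538^16 · 538^4 · 538^2 · 538^1 ≡ 645 · 515 · 172 · 538 ≡ 275 (mod 709).

275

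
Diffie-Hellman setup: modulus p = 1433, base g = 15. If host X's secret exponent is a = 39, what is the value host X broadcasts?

601

Public value = 15^39 mod 1433.
15^1 ≡ 15 (mod 1433)
15^2 = (15^1)^2 ≡ 15^2 = 225 ≡ 225 (mod 1433)
15^4 = (15^2)^2 ≡ 225^2 = 50625 ≡ 470 (mod 1433)
15^8 = (15^4)^2 ≡ 470^2 = 220900 ≡ 218 (mod 1433)
15^16 = (15^8)^2 ≡ 218^2 = 47524 ≡ 235 (mod 1433)
15^32 = (15^16)^2 ≡ 235^2 = 55225 ≡ 771 (mod 1433)
15^39 = 15^32 · 15^4 · 15^2 · 15^1 ≡ 771 · 470 · 225 · 15 ≡ 601 (mod 1433).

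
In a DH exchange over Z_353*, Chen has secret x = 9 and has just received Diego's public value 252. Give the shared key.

Shared key K = 252^9 mod 353.
252^1 ≡ 252 (mod 353)
252^2 = (252^1)^2 ≡ 252^2 = 63504 ≡ 317 (mod 353)
252^4 = (252^2)^2 ≡ 317^2 = 100489 ≡ 237 (mod 353)
252^8 = (252^4)^2 ≡ 237^2 = 56169 ≡ 42 (mod 353)
252^9 = 252^8 · 252^1 ≡ 42 · 252 ≡ 347 (mod 353).

347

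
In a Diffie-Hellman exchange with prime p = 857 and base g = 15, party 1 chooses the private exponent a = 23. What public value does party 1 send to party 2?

Public value = 15^{23} \pmod{857}.
15^1 ≡ 15 (mod 857)
15^2 = (15^1)^2 ≡ 15^2 = 225 ≡ 225 (mod 857)
15^4 = (15^2)^2 ≡ 225^2 = 50625 ≡ 62 (mod 857)
15^8 = (15^4)^2 ≡ 62^2 = 3844 ≡ 416 (mod 857)
15^16 = (15^8)^2 ≡ 416^2 = 173056 ≡ 799 (mod 857)
15^23 = 15^16 · 15^4 · 15^2 · 15^1 ≡ 799 · 62 · 225 · 15 ≡ 334 (mod 857).

334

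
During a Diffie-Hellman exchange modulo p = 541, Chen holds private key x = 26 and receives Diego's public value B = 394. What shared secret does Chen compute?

Shared key K = 394^26 mod 541.
394^1 ≡ 394 (mod 541)
394^2 = (394^1)^2 ≡ 394^2 = 155236 ≡ 510 (mod 541)
394^4 = (394^2)^2 ≡ 510^2 = 260100 ≡ 420 (mod 541)
394^8 = (394^4)^2 ≡ 420^2 = 176400 ≡ 34 (mod 541)
394^16 = (394^8)^2 ≡ 34^2 = 1156 ≡ 74 (mod 541)
394^26 = 394^16 · 394^8 · 394^2 ≡ 74 · 34 · 510 ≡ 449 (mod 541).

449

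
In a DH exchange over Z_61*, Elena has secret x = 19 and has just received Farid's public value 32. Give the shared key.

Shared key K = 32^19 mod 61.
32^1 ≡ 32 (mod 61)
32^2 = (32^1)^2 ≡ 32^2 = 1024 ≡ 48 (mod 61)
32^4 = (32^2)^2 ≡ 48^2 = 2304 ≡ 47 (mod 61)
32^8 = (32^4)^2 ≡ 47^2 = 2209 ≡ 13 (mod 61)
32^16 = (32^8)^2 ≡ 13^2 = 169 ≡ 47 (mod 61)
32^19 = 32^16 · 32^2 · 32^1 ≡ 47 · 48 · 32 ≡ 29 (mod 61).

29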